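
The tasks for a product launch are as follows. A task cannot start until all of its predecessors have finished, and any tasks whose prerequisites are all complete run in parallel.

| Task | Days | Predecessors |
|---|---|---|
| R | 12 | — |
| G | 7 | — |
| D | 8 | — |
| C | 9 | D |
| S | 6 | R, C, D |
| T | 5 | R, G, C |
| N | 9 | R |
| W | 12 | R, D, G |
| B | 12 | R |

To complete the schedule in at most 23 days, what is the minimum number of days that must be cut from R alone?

1

Current finish: 24 days; target: 23.
R is on every critical path, so each day cut from R cuts the finish by one (this holds down to a finish of 23).
Need 24 − 23 = 1 day off R → R becomes 11 days, finish becomes 23.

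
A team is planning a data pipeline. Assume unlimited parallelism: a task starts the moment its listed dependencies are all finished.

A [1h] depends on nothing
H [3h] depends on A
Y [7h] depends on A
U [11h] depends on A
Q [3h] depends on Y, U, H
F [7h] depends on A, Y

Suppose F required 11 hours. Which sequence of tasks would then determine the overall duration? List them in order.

The binding path is A→Y→F = 1+7+7 = 15; finish at 15 hours.
F is on the critical path; changing it to 11 makes that path 19 hours.
The critical path is still A→Y→F; finish is now 19 hours.

A, Y, F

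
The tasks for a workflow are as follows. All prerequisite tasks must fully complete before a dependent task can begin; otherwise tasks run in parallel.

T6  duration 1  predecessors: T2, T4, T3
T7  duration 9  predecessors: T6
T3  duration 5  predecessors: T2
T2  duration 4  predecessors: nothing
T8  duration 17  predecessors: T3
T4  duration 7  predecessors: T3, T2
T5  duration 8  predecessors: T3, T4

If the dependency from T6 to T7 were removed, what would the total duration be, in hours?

26

Original critical path: T2→T3→T4→T6→T7 = 4+5+7+1+9 = 26 ⇒ 26 hours.
Without T6→T7, T7's earliest start moves from 17 to 0.
New critical path: T2→T3→T8 = 4+5+17 = 26 ⇒ 26 hours.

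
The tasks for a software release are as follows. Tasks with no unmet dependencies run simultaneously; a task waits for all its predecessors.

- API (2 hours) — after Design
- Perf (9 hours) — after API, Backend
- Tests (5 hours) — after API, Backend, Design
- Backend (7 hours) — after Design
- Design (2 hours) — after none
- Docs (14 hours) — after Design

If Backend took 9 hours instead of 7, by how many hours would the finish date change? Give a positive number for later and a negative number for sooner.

2

Actual critical path: Design→Backend→Perf = 2+7+9 = 18 ⇒ 18 hours.
Backend is on the critical path; changing it to 9 makes that path 20 hours.
No other chain overtakes it, so the finish is 20 hours.
Change in finish: 20 − 18 = +2 hours.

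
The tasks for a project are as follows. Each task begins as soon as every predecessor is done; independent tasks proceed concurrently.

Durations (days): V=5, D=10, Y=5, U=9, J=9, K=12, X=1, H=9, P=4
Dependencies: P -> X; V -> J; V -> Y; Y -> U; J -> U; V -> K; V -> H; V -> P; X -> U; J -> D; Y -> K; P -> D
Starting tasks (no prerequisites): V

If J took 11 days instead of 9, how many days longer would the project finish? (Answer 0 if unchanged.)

2

The binding path is V→J→D = 5+9+10 = 24; finish at 24 days.
Since J is critical, the +2 change carries straight to that chain (now 26 days).
The critical path is still V→J→D; finish is now 26 days.
Change in finish: 26 − 24 = +2 days.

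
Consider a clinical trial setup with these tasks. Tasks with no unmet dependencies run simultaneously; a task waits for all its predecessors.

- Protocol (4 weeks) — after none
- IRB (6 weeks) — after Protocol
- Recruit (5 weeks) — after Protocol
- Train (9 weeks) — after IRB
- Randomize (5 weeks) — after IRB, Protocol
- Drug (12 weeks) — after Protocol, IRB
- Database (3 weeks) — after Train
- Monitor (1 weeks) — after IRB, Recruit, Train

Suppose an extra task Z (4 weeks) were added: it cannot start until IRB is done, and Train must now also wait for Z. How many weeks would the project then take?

26

Originally the project takes 22 weeks.
With Z inserted, Train now waits for max(IRB, Z).
New critical path: Protocol→IRB→Z→Train→Database = 4+6+4+9+3 = 26 ⇒ 26 weeks.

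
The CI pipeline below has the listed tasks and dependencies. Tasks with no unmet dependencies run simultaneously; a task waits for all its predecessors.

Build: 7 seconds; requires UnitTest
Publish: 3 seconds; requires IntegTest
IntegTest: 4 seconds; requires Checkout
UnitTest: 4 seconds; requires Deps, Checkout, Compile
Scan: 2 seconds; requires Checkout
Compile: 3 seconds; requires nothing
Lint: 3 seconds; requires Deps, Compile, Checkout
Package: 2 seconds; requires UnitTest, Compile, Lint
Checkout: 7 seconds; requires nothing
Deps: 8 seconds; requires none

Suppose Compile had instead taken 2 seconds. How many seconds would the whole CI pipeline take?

Baseline: Deps→UnitTest→Build = 8+4+7 = 19 → 19 seconds.
Compile is off the critical path — its longest chain is 14 seconds, giving 5 of slack.
That remains the longest chain; total 19 seconds.

19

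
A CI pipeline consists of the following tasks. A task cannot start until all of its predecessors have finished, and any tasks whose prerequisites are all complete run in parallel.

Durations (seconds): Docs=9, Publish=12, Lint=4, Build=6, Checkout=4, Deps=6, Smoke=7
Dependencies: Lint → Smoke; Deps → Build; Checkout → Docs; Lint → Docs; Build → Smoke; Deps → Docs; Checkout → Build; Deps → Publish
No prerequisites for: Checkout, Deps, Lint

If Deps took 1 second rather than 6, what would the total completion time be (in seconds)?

Critical path before the change: Deps→Build→Smoke = 6+6+7 = 19 giving 19 seconds.
Since Deps is critical, the -5 change carries straight to that chain (now 14 seconds).
New critical path: Checkout→Build→Smoke = 4+6+7 = 17 ⇒ 17 seconds.

17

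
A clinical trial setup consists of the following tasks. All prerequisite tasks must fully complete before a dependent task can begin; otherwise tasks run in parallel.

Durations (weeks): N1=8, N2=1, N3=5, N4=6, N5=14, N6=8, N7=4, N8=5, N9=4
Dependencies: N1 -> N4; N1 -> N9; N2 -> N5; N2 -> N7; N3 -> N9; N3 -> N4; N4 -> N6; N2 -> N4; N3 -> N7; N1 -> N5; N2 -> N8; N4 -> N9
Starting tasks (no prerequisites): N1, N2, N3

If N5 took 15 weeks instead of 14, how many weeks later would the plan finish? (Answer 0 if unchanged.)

The binding path is N1→N5 = 8+14 = 22; finish at 22 weeks.
N5 is on the critical path; changing it to 15 makes that path 23 weeks.
The critical path is still N1→N5; finish is now 23 weeks.
Change in finish: 23 − 22 = +1 weeks.

1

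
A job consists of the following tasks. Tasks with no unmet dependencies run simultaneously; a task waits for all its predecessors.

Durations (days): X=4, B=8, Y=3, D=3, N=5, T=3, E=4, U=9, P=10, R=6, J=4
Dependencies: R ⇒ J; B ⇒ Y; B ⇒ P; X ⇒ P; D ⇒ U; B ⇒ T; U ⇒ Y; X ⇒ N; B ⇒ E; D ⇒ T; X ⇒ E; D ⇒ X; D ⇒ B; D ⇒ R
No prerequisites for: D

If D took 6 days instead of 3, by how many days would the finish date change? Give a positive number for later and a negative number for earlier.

3

The binding path is D→B→P = 3+8+10 = 21; finish at 21 days.
Since D is critical, the +3 change carries straight to that chain (now 24 days).
That remains the longest chain; total 24 days.
Change in finish: 24 − 21 = +3 days.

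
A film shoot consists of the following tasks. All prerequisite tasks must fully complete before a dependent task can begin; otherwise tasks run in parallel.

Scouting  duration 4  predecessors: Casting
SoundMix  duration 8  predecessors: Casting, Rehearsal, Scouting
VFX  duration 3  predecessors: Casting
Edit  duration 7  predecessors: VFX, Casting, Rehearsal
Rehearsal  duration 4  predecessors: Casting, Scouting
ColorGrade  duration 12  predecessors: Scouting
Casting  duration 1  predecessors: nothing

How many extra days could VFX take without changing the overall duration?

6

Casting→Scouting→Rehearsal→SoundMix = 1+4+4+8 = 17 sets the makespan at 17 days.
Longest path through VFX: 11 days (earliest finish 4, latest finish 10).
So VFX can slip 10 − 4 = 6 days.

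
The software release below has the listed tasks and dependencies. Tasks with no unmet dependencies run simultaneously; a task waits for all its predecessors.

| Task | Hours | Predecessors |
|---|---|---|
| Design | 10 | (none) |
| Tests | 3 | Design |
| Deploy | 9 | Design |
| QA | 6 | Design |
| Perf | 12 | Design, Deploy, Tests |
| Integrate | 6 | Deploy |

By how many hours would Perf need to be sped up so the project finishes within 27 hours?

4

Current finish: 31 hours; target: 27.
Perf is on every critical path, so each hour cut from Perf cuts the finish by one (this holds down to a finish of 25).
Need 31 − 27 = 4 hours off Perf → Perf becomes 8 hours, finish becomes 27.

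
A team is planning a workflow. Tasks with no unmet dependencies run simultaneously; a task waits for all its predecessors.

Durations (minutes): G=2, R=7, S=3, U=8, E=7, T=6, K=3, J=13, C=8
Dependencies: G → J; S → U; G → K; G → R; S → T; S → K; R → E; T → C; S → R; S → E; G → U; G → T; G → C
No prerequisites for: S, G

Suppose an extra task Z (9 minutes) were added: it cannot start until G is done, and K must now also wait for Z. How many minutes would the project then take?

Originally the project takes 17 minutes.
With Z inserted, K now waits for max(G, S, Z).
New critical path: S→T→C = 3+6+8 = 17 ⇒ 17 minutes.

17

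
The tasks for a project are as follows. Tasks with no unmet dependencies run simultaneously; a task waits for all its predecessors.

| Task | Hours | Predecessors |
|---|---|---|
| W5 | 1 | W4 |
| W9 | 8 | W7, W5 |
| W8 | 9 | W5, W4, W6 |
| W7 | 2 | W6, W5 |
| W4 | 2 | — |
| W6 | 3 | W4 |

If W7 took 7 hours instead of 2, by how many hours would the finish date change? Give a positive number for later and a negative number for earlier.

Critical path before the change: W4→W6→W7→W9 = 2+3+2+8 = 15 giving 15 hours.
W7 is on the critical path; changing it to 7 makes that path 20 hours.
No other chain overtakes it, so the finish is 20 hours.
Change in finish: 20 − 15 = +5 hours.

5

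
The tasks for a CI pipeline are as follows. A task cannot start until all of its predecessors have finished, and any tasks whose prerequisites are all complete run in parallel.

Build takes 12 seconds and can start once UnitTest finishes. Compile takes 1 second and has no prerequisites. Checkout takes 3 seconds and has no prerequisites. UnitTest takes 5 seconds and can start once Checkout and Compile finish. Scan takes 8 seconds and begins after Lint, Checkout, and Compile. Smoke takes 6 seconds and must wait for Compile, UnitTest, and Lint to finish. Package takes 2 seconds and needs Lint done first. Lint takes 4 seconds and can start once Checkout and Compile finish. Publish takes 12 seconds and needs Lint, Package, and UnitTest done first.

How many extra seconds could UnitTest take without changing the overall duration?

1

The longest chain is Checkout→Lint→Package→Publish = 3+4+2+12 = 21; overall finish 21 seconds.
The longest chain containing UnitTest totals 20 seconds.
Slack of UnitTest = 4 − 3 = 1 second.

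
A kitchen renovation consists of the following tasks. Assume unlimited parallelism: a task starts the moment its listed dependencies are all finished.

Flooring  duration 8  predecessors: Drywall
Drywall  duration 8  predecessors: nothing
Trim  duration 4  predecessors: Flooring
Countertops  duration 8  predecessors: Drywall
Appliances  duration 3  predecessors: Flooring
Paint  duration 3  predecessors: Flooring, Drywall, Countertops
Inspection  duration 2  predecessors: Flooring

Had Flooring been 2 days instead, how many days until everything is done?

19

Baseline: Drywall→Flooring→Trim = 8+8+4 = 20 → 20 days.
Since Flooring is critical, the -6 change carries straight to that chain (now 14 days).
New critical path: Drywall→Countertops→Paint = 8+8+3 = 19 ⇒ 19 days.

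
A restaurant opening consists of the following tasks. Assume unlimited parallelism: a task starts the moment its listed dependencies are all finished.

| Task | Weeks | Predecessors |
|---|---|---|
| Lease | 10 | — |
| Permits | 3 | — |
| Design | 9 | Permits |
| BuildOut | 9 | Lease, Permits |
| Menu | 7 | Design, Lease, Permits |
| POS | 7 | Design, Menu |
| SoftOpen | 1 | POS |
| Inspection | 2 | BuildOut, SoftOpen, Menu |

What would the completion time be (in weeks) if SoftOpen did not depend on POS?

Original critical path: Permits→Design→Menu→POS→SoftOpen→Inspection = 3+9+7+7+1+2 = 29 ⇒ 29 weeks.
Without POS→SoftOpen, SoftOpen's earliest start moves from 26 to 0.
After: Permits→Design→Menu→POS = 3+9+7+7 = 26 → 26 weeks.

26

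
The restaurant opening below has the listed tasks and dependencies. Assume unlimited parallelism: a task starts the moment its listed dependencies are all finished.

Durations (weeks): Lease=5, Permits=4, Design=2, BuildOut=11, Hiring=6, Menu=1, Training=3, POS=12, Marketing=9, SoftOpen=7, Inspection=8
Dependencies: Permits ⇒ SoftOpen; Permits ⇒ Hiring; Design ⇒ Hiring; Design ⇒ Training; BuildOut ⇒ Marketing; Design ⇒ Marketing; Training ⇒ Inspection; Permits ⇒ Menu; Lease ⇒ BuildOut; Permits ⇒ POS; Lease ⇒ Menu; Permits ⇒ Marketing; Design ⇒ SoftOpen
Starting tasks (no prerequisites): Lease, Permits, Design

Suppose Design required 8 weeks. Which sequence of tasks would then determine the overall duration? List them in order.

As given, the longest chain is Lease→BuildOut→Marketing = 5+11+9 = 25, so the finish is 25 weeks.
Design has 12 weeks of float (longest path through it is 13).
The critical path is still Lease→BuildOut→Marketing; finish is now 25 weeks.

Lease, BuildOut, Marketing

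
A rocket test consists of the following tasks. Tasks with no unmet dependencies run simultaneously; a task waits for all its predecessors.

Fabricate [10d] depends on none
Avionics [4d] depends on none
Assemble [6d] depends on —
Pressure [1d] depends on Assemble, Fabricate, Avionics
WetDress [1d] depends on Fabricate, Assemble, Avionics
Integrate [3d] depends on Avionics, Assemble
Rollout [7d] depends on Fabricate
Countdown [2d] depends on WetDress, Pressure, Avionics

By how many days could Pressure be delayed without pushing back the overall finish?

4

Fabricate→Rollout = 10+7 = 17 sets the makespan at 17 days.
Pressure finishes as early as 11 and must finish by 15.
Float = 17 − 13 = 4.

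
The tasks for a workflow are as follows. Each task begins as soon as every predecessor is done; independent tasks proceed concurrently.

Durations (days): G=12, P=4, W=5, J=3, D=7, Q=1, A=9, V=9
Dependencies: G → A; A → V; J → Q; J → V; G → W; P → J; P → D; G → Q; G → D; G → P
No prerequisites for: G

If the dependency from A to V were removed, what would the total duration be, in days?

Before: longest chain G→A→V = 12+9+9 = 30, finish 30.
Without A→V, V's earliest start moves from 21 to 19.
After: G→P→J→V = 12+4+3+9 = 28 → 28 days.

28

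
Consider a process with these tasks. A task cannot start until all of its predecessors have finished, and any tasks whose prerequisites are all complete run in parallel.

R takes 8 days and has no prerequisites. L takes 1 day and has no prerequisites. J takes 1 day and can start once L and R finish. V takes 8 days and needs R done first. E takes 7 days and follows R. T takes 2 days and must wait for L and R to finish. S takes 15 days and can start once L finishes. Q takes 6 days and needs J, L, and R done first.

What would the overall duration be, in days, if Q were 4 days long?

16

The binding path is R→V = 8+8 = 16; finish at 16 days.
Q has 1 day of float (longest path through it is 15).
No other chain overtakes it, so the finish is 16 days.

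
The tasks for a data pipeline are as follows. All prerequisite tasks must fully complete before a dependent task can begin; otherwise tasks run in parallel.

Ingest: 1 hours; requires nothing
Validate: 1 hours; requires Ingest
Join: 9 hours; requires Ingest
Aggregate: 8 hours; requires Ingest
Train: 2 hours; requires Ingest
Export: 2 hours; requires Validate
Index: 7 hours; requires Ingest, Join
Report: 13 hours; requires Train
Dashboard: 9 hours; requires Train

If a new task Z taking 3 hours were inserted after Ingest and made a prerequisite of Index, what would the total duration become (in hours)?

Originally the schedule takes 17 hours.
With Z inserted, Index now waits for max(Ingest, Join, Z).
New critical path: Ingest→Join→Index = 1+9+7 = 17 ⇒ 17 hours.

17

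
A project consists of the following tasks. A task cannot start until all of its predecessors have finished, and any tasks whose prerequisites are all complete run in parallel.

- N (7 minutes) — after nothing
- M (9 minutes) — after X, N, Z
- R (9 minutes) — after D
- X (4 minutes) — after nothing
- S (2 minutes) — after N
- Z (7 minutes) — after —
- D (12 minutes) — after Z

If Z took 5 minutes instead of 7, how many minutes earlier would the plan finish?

2

The binding path is Z→D→R = 7+12+9 = 28; finish at 28 minutes.
Z lies on that path, so at 5 minutes the path becomes 26 minutes.
No other chain overtakes it, so the finish is 26 minutes.
Change in finish: 26 − 28 = -2 minutes.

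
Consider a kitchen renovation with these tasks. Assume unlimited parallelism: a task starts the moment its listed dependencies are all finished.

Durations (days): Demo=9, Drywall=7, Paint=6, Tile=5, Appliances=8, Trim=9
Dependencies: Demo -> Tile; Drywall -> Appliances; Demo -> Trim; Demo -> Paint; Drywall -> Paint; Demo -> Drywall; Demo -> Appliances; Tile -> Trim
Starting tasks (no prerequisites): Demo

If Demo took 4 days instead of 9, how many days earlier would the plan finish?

Critical path before the change: Demo→Drywall→Appliances = 9+7+8 = 24 giving 24 days.
Demo lies on that path, so at 4 days the path becomes 19 days.
No other chain overtakes it, so the finish is 19 days.
Change in finish: 19 − 24 = -5 days.

5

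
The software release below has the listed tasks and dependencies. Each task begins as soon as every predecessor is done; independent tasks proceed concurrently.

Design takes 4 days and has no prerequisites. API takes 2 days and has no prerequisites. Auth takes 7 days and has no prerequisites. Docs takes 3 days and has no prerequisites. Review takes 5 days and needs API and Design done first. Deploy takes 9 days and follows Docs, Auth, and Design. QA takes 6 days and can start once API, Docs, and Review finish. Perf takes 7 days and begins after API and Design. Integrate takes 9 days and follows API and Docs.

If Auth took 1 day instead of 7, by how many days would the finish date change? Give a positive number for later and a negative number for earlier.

-1

The binding path is Auth→Deploy = 7+9 = 16; finish at 16 days.
Since Auth is critical, the -6 change carries straight to that chain (now 10 days).
New critical path: Design→Review→QA = 4+5+6 = 15 ⇒ 15 days.
Change in finish: 15 − 16 = -1 days.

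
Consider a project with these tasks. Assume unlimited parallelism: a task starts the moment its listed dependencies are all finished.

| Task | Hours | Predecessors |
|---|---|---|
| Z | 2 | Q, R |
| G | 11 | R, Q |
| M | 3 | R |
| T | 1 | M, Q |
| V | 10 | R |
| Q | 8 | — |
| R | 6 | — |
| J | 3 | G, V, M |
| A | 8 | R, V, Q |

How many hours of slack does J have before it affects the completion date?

2

Critical path: R→V→A = 6+10+8 = 24, so the finish is 24 hours.
The longest chain containing J totals 22 hours.
So J can slip 24 − 22 = 2 hours.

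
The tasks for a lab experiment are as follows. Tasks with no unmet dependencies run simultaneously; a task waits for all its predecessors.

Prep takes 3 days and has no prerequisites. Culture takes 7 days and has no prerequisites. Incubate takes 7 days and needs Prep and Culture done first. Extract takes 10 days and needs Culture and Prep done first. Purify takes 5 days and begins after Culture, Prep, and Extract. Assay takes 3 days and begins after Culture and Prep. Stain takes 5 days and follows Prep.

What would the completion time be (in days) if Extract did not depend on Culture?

18

Before: longest chain Culture→Extract→Purify = 7+10+5 = 22, finish 22.
Without Culture→Extract, Extract's earliest start moves from 7 to 3.
After: Prep→Extract→Purify = 3+10+5 = 18 → 18 days.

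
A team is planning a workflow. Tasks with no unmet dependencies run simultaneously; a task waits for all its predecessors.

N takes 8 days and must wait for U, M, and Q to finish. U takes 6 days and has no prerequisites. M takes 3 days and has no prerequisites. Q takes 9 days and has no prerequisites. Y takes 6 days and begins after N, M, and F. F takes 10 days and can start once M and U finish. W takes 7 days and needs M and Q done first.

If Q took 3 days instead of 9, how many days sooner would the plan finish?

Baseline: Q→N→Y = 9+8+6 = 23 → 23 days.
Since Q is critical, the -6 change carries straight to that chain (now 17 days).
New critical path: U→F→Y = 6+10+6 = 22 ⇒ 22 days.
Change in finish: 22 − 23 = -1 days.

1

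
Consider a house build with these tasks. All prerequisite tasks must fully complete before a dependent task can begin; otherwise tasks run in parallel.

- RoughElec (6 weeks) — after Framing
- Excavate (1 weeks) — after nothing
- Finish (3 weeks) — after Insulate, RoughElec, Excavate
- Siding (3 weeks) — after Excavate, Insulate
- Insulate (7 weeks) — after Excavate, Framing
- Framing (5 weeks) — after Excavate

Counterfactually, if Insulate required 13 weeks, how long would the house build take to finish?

Baseline: Excavate→Framing→Insulate→Siding = 1+5+7+3 = 16 → 16 weeks.
Insulate is on the critical path; changing it to 13 makes that path 22 weeks.
The critical path is still Excavate→Framing→Insulate→Siding; finish is now 22 weeks.

22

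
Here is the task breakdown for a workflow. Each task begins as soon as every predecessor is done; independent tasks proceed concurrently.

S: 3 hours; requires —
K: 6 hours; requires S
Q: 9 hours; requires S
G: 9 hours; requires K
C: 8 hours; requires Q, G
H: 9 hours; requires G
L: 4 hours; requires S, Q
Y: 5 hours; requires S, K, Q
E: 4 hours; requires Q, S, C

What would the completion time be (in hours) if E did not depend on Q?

30

With the dependency in place, S→K→G→C→E = 3+6+9+8+4 = 30 sets the finish at 30 hours.
Dropping Q→E doesn't change E's earliest start (26); another predecessor still binds.
New critical path: S→K→G→C→E = 3+6+9+8+4 = 30 ⇒ 30 hours.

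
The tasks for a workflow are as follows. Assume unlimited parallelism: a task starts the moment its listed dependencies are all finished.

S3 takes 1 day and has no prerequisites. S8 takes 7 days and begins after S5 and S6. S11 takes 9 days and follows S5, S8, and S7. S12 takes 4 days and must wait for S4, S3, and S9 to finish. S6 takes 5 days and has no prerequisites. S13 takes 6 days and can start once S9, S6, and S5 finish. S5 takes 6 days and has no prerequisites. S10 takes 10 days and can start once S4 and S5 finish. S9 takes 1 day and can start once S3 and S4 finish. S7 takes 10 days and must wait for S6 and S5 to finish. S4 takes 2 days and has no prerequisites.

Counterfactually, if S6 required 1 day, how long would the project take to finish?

Critical path before the change: S5→S7→S11 = 6+10+9 = 25 giving 25 days.
S6 has 1 day of float (longest path through it is 24).
No other chain overtakes it, so the finish is 25 days.

25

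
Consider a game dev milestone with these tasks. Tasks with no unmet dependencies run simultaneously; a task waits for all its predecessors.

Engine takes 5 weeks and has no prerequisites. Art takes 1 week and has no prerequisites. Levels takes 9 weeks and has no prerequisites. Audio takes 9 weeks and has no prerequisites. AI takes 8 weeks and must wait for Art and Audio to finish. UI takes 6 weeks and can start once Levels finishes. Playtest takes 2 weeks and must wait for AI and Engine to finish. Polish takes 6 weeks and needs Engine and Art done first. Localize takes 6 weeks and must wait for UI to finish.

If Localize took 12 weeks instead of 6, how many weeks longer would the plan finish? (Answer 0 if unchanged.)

Baseline: Levels→UI→Localize = 9+6+6 = 21 → 21 weeks.
Since Localize is critical, the +6 change carries straight to that chain (now 27 weeks).
The critical path is still Levels→UI→Localize; finish is now 27 weeks.
Change in finish: 27 − 21 = +6 weeks.

6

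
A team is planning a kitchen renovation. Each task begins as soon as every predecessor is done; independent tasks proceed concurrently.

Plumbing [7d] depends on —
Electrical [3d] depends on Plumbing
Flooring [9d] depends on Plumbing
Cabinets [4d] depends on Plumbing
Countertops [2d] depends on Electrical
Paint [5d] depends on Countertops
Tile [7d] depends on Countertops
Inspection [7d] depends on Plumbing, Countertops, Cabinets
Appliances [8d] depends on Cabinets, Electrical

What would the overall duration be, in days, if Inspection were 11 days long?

Baseline: Plumbing→Electrical→Countertops→Inspection = 7+3+2+7 = 19 → 19 days.
Inspection lies on that path, so at 11 days the path becomes 23 days.
The critical path is still Plumbing→Electrical→Countertops→Inspection; finish is now 23 days.

23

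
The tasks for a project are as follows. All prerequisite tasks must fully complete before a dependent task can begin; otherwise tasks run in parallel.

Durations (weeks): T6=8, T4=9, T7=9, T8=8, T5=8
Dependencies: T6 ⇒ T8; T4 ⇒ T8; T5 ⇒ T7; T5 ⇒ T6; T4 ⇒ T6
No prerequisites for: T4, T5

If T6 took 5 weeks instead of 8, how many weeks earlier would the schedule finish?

3

As given, the longest chain is T4→T6→T8 = 9+8+8 = 25, so the finish is 25 weeks.
T6 lies on that path, so at 5 weeks the path becomes 22 weeks.
The critical path is still T4→T6→T8; finish is now 22 weeks.
Change in finish: 22 − 25 = -3 weeks.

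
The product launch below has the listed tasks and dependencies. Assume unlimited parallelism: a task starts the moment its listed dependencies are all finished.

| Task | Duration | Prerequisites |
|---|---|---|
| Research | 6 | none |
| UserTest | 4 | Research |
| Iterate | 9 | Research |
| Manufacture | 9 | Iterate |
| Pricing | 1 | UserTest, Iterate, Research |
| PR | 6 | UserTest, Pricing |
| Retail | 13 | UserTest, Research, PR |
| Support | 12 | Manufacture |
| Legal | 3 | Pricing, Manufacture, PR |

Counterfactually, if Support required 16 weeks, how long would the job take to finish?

Baseline: Research→Iterate→Manufacture→Support = 6+9+9+12 = 36 → 36 weeks.
Support lies on that path, so at 16 weeks the path becomes 40 weeks.
No other chain overtakes it, so the finish is 40 weeks.

40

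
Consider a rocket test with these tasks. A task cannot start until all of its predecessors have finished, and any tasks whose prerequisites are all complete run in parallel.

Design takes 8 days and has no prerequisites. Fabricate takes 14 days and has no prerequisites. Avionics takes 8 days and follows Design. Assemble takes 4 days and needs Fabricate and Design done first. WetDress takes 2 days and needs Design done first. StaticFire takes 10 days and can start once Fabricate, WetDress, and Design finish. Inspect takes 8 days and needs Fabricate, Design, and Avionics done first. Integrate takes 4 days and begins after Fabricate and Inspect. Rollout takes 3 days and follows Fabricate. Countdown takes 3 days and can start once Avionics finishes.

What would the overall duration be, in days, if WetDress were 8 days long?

28

As given, the longest chain is Design→Avionics→Inspect→Integrate = 8+8+8+4 = 28, so the finish is 28 days.
The longest path through WetDress is only 20 days, so WetDress has float 8.
The critical path is still Design→Avionics→Inspect→Integrate; finish is now 28 days.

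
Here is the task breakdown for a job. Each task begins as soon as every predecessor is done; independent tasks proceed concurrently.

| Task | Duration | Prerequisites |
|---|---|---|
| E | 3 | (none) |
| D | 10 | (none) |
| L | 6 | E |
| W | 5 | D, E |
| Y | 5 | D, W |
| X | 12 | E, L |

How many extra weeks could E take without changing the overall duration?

0

Critical path: E→L→X = 3+6+12 = 21, so the finish is 21 weeks.
E finishes as early as 3 and must finish by 3.
Slack of E = 0 − 0 = 0 weeks.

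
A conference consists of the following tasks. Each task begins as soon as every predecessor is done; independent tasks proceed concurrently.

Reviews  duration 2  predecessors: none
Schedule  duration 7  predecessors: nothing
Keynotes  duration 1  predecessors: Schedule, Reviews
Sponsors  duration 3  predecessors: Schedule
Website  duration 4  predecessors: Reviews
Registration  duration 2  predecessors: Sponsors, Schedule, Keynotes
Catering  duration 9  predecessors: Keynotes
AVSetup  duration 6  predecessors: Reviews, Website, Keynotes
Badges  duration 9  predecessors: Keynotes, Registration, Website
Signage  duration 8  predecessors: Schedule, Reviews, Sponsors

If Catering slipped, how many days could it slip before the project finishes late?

4

The longest chain is Schedule→Sponsors→Registration→Badges = 7+3+2+9 = 21; overall finish 21 days.
The longest chain containing Catering totals 17 days.
Slack of Catering = 12 − 8 = 4 days.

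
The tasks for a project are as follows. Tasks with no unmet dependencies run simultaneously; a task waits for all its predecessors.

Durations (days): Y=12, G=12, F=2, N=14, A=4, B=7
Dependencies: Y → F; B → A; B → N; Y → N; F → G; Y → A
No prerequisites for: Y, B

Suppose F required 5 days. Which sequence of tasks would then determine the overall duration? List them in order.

The binding path is Y→F→G = 12+2+12 = 26; finish at 26 days.
Since F is critical, the +3 change carries straight to that chain (now 29 days).
That remains the longest chain; total 29 days.

Y, F, G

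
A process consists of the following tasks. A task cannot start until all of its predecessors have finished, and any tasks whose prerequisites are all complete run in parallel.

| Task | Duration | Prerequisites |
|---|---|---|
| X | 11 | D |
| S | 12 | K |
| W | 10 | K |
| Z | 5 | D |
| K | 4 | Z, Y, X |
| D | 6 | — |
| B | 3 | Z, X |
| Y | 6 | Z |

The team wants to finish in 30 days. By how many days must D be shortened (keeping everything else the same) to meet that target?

3

Current finish: 33 days; target: 30.
D is on every critical path, so each day cut from D cuts the finish by one (this holds down to a finish of 28).
Need 33 − 30 = 3 days off D → D becomes 3 days, finish becomes 30.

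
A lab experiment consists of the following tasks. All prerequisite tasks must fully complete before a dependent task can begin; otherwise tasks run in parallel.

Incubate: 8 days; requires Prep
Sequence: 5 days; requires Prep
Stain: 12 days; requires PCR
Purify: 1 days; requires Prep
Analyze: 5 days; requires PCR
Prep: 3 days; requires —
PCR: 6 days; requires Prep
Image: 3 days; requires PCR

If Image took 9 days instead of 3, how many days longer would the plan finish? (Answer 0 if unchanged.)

0

Actual critical path: Prep→PCR→Stain = 3+6+12 = 21 ⇒ 21 days.
Image has 9 days of float (longest path through it is 12).
No other chain overtakes it, so the finish is 21 days.
Change in finish: 21 − 21 = +0 days.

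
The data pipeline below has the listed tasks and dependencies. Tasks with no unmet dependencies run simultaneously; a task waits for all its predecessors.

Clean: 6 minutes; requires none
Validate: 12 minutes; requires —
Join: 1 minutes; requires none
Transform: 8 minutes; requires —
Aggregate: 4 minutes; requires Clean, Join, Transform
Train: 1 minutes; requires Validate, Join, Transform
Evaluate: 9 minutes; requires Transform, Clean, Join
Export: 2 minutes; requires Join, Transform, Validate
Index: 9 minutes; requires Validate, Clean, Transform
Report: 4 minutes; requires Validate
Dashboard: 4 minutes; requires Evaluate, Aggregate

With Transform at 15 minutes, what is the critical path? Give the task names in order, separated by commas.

As given, the longest chain is Transform→Evaluate→Dashboard = 8+9+4 = 21, so the finish is 21 minutes.
Since Transform is critical, the +7 change carries straight to that chain (now 28 minutes).
That remains the longest chain; total 28 minutes.

Transform, Evaluate, Dashboard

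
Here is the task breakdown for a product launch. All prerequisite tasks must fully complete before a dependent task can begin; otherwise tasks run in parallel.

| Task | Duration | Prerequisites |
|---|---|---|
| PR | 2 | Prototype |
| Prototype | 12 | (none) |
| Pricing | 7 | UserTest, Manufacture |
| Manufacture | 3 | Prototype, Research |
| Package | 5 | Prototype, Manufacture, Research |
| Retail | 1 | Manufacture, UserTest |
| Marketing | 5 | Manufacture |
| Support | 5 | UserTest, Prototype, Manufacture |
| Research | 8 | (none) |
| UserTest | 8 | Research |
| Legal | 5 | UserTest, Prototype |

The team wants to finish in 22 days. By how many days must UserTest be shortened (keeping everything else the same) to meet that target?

1

Current finish: 23 days; target: 22.
UserTest is on every critical path, so each day cut from UserTest cuts the finish by one (this holds down to a finish of 22).
Need 23 − 22 = 1 day off UserTest → UserTest becomes 7 days, finish becomes 22.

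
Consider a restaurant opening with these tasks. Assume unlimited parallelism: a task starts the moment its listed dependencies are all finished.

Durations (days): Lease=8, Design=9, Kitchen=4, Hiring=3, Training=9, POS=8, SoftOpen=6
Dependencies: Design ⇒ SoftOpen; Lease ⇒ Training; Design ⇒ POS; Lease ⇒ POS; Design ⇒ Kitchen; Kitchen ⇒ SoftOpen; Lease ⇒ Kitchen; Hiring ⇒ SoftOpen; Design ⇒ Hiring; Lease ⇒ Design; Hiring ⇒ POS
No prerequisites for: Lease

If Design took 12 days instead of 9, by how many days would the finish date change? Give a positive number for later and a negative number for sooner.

Actual critical path: Lease→Design→Hiring→POS = 8+9+3+8 = 28 ⇒ 28 days.
Design lies on that path, so at 12 days the path becomes 31 days.
No other chain overtakes it, so the finish is 31 days.
Change in finish: 31 − 28 = +3 days.

3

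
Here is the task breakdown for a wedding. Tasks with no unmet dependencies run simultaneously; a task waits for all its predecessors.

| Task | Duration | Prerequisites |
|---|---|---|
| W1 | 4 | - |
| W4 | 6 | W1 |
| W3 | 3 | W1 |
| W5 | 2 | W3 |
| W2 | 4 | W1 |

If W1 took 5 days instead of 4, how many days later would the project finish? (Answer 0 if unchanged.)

1

As given, the longest chain is W1→W4 = 4+6 = 10, so the finish is 10 days.
Since W1 is critical, the +1 change carries straight to that chain (now 11 days).
No other chain overtakes it, so the finish is 11 days.
Change in finish: 11 − 10 = +1 days.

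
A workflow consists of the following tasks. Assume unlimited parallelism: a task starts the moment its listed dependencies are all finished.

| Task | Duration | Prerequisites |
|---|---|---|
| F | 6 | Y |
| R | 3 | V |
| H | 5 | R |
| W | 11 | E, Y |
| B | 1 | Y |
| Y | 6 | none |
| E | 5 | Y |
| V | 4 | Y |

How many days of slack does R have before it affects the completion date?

Y→E→W = 6+5+11 = 22 sets the makespan at 22 days.
The longest chain containing R totals 18 days.
Float = 22 − 18 = 4.

4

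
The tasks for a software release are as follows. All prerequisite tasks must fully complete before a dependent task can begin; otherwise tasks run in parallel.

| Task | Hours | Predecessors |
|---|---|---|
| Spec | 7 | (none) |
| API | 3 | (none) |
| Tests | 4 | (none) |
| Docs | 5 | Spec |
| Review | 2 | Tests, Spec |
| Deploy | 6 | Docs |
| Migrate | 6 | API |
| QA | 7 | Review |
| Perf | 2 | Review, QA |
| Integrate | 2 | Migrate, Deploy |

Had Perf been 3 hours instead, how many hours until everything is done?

20

As given, the longest chain is Spec→Docs→Deploy→Integrate = 7+5+6+2 = 20, so the finish is 20 hours.
Perf is off the critical path — its longest chain is 18 hours, giving 2 of slack.
No other chain overtakes it, so the finish is 20 hours.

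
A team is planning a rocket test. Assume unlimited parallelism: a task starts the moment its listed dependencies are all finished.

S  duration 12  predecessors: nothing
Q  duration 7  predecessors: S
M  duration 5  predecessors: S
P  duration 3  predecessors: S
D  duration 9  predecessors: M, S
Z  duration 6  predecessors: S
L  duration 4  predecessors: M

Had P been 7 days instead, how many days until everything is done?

Critical path before the change: S→M→D = 12+5+9 = 26 giving 26 days.
P has 11 days of float (longest path through it is 15).
No other chain overtakes it, so the finish is 26 days.

26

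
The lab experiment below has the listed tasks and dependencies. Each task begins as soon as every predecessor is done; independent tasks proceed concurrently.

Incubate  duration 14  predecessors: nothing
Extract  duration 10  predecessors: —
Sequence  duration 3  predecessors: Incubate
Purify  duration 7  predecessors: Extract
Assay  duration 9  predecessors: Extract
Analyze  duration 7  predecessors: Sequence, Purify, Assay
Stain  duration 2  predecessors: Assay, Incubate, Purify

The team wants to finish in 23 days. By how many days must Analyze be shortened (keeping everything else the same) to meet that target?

Current finish: 26 days; target: 23.
Analyze is on every critical path, so each day cut from Analyze cuts the finish by one (this holds down to a finish of 21).
Need 26 − 23 = 3 days off Analyze → Analyze becomes 4 days, finish becomes 23.

3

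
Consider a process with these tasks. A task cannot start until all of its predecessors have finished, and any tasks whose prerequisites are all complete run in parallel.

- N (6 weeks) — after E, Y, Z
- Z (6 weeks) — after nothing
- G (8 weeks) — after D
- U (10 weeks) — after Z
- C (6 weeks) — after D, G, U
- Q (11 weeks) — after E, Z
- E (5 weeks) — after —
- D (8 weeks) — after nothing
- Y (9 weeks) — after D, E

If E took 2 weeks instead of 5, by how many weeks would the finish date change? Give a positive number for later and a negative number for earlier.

Critical path before the change: D→Y→N = 8+9+6 = 23 giving 23 weeks.
E has 3 weeks of float (longest path through it is 20).
No other chain overtakes it, so the finish is 23 weeks.
Change in finish: 23 − 23 = +0 weeks.

0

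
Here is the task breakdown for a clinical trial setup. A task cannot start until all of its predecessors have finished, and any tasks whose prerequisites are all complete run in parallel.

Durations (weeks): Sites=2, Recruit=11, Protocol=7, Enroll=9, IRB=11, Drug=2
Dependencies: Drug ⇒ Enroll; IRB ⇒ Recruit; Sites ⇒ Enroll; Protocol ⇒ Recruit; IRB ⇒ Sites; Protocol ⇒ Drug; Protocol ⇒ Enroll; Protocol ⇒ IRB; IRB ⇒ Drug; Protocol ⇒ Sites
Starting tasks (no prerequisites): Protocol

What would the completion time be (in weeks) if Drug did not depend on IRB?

29

Before: longest chain Protocol→IRB→Sites→Enroll = 7+11+2+9 = 29, finish 29.
Without IRB→Drug, Drug's earliest start moves from 18 to 7.
The longest chain is now Protocol→IRB→Sites→Enroll = 7+11+2+9 = 29, so the plan takes 29 weeks.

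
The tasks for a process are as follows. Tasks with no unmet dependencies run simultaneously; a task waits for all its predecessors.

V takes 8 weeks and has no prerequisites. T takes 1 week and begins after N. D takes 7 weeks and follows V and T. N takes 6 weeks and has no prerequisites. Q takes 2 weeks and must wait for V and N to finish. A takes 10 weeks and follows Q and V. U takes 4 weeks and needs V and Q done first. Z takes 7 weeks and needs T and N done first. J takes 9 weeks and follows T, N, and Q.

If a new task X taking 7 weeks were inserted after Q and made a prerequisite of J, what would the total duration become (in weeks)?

Originally the plan takes 20 weeks.
With X inserted, J now waits for max(T, N, Q, X).
New critical path: V→Q→X→J = 8+2+7+9 = 26 ⇒ 26 weeks.

26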